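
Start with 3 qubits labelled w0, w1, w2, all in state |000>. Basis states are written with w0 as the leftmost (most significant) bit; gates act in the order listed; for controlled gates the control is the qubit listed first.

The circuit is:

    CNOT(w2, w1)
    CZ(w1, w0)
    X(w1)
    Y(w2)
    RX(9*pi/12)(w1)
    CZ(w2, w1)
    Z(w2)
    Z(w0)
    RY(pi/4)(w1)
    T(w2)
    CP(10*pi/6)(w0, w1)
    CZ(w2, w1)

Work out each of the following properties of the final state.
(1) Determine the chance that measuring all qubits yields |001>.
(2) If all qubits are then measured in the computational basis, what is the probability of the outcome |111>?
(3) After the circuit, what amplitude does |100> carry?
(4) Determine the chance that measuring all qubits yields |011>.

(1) Outcome |001> occurs with probability 3/4.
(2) A full measurement returns |111> with probability 0.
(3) |100> carries amplitude 0 in the final state.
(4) Outcome |011> occurs with probability 1/4.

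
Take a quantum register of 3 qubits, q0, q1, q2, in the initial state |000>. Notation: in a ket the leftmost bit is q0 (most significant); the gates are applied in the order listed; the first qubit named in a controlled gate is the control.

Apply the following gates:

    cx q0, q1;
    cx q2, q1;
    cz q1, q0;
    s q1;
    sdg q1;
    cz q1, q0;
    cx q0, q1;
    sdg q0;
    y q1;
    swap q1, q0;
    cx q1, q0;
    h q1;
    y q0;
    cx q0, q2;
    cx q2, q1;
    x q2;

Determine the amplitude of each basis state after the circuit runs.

The resulting statevector has amplitude sqrt(2)/2 on |001>, sqrt(2)/2 on |011>, and 0 on every other basis state.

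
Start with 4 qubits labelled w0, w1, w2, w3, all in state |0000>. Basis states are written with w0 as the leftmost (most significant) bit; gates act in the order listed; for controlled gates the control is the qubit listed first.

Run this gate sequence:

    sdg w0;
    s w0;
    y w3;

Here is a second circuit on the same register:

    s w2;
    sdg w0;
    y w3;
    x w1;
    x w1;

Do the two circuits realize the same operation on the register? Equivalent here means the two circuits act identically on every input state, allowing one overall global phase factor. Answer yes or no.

No — the two circuits implement different unitaries, even allowing a global phase.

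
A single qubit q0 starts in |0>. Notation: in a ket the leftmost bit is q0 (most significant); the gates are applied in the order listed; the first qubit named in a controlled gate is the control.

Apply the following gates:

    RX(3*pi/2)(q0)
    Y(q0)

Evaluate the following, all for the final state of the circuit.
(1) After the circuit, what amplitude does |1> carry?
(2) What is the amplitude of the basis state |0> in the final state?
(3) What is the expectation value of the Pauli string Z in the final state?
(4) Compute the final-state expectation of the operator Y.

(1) The amplitude on |1> is -sqrt(2)*I/2.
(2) |0> carries amplitude -sqrt(2)/2 in the final state.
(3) The observable Z averages to 0.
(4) The expectation value of Y is 1.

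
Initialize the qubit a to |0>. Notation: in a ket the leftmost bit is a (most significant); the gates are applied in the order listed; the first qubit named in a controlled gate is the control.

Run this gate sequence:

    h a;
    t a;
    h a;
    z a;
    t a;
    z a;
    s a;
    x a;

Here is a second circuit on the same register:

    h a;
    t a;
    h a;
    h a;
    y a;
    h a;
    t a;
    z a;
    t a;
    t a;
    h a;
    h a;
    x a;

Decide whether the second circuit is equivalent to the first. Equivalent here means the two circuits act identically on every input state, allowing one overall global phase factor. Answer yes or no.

No, they are not equivalent — no single phase factor reconciles the two unitaries.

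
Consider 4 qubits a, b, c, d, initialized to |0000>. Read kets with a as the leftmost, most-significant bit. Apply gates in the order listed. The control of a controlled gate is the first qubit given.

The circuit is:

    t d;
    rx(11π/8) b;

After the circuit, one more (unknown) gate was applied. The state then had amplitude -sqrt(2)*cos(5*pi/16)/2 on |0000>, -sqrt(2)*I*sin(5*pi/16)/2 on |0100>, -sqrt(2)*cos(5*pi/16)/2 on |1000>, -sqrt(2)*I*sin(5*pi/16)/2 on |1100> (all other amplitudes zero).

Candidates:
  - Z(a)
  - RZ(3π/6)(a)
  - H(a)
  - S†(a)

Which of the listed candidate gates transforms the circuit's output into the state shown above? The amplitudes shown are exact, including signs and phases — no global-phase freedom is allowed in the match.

It was H(a) that produced the state shown.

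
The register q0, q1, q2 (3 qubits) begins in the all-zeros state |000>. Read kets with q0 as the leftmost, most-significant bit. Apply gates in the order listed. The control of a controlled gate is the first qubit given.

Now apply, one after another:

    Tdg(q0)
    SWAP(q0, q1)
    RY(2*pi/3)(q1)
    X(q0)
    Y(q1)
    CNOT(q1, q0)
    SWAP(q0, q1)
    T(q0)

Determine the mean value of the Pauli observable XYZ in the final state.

In the final state, XYZ has expectation sqrt(6)/4.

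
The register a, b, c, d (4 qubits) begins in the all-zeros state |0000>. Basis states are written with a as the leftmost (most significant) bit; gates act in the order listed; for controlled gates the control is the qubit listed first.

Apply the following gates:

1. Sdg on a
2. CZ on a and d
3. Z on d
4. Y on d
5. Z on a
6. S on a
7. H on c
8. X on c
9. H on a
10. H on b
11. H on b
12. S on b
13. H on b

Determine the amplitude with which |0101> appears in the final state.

The final state's coefficient on |0101> equals sqrt(2)*I/4.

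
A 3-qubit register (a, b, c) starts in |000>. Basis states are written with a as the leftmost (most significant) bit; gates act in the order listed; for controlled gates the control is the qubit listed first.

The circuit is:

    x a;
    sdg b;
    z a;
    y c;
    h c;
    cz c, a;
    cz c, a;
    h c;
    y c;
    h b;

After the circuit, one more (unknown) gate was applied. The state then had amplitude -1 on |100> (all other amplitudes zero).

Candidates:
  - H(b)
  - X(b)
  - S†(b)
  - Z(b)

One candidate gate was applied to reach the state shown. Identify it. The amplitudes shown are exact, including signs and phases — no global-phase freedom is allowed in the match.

It was H(b) that produced the state shown. Key observation: the block from step 4 through step 9 cancels to the identity and can be dropped.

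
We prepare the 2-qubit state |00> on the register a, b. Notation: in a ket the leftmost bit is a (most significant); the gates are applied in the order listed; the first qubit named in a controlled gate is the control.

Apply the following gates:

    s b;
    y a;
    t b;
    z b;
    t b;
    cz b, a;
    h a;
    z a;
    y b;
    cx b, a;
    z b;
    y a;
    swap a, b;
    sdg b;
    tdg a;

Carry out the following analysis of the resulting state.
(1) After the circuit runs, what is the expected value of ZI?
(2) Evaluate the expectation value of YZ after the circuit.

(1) The observable ZI averages to -1.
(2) In the final state, YZ has expectation 0.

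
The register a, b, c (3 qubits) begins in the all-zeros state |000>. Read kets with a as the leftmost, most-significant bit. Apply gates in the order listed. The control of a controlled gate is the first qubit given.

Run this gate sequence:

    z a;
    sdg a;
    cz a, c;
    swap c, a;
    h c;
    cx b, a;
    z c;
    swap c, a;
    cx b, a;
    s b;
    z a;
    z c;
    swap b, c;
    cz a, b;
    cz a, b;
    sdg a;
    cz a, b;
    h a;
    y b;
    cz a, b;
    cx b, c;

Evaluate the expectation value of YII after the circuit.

The observable YII averages to -1. Key observation: the block from step 14 through step 15 cancels to the identity and can be dropped.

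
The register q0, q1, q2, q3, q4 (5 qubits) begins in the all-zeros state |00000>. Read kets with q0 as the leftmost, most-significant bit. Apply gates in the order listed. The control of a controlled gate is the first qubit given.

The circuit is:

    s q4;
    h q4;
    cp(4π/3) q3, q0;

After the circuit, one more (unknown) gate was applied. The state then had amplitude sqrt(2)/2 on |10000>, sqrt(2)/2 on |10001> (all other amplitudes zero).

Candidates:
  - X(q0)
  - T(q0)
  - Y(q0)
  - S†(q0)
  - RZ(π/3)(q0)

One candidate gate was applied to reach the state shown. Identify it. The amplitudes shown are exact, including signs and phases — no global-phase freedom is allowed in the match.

The unique candidate consistent with the amplitudes is X(q0).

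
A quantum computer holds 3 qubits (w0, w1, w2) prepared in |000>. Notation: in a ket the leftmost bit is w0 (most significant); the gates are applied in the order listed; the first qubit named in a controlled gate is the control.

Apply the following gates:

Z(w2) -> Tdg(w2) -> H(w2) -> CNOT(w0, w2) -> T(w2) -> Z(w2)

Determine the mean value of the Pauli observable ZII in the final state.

The expectation value of ZII is 1.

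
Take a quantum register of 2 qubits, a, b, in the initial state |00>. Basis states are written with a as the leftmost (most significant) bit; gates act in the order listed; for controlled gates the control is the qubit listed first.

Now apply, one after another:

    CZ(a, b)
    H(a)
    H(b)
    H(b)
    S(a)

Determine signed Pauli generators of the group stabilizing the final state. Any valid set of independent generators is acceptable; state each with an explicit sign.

The stabilizer group can be generated by +YI, +IZ, among other valid generating sets.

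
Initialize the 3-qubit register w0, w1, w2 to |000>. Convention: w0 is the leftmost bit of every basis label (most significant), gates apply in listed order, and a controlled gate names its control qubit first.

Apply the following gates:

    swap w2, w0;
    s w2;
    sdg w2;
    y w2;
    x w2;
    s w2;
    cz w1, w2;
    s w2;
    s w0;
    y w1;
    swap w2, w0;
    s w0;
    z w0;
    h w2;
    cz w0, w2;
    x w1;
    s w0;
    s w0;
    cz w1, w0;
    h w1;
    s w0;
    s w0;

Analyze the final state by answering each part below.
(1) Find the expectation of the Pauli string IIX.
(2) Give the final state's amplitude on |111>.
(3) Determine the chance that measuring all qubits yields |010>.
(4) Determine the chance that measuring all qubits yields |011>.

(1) In the final state, IIX has expectation 1.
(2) The final state's coefficient on |111> equals 0.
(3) A full measurement returns |010> with probability 1/4.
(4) The probability of measuring |011> is 1/4.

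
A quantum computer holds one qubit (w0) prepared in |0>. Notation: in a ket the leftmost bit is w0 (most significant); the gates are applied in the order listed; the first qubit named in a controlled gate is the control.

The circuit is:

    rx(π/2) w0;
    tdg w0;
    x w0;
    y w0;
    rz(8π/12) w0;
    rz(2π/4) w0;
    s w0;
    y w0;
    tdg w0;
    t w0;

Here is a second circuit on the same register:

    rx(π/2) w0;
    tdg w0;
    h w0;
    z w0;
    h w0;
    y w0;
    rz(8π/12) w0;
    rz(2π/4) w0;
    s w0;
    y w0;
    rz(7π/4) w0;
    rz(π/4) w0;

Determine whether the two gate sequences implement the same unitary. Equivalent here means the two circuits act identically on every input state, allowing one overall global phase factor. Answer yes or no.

Yes — the two circuits implement the same unitary up to a global phase.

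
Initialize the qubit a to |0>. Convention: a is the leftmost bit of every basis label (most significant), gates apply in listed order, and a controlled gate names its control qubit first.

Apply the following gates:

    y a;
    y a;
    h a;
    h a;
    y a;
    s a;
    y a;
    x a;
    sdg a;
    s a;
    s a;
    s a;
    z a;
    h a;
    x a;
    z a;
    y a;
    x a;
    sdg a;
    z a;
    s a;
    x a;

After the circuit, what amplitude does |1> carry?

|1> carries amplitude sqrt(2)/2 in the final state.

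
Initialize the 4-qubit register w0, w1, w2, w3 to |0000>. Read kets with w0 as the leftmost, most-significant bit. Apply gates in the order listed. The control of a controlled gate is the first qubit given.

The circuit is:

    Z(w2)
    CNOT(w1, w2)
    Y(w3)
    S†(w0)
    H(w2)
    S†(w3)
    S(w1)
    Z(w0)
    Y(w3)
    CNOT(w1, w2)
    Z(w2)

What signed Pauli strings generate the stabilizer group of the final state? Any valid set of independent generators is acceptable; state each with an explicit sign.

The stabilizer group can be generated by -IIXI, +ZIII, +IZII, +IIIZ, among other valid generating sets.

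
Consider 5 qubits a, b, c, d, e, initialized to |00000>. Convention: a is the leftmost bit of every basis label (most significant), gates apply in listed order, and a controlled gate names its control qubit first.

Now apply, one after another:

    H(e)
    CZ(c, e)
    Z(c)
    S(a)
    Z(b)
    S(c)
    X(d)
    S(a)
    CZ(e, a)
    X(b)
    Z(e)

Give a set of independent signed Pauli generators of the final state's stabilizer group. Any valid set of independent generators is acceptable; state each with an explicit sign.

One valid set of independent stabilizer generators is -IIIIX, +ZIIII, -IZIII, +IIZII, -IIIZI (any independent generating set of the same group is equally correct).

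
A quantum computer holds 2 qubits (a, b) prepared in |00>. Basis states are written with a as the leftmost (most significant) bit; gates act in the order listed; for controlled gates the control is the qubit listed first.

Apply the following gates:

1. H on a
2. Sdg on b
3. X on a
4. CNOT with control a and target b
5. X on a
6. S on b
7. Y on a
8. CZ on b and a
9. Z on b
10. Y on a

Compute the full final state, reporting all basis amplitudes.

The resulting statevector has amplitude 0 on |00>, sqrt(2)*I/2 on |01>, sqrt(2)/2 on |10>, 0 on |11>.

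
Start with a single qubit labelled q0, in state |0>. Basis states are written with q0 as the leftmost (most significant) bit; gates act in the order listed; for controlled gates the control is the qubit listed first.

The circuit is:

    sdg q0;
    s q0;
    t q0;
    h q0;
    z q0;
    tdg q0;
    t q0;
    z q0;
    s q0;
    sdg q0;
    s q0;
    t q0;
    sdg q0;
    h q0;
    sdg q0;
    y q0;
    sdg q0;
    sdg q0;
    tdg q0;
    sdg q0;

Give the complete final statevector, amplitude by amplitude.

After the circuit, the state carries amplitude -1/2 + exp(I*pi/4)/2 on |0>, -1/2 + exp(3*I*pi/4)/2 on |1>. Key observation: gates 5-8 undo each other exactly, leaving only the rest of the circuit to track.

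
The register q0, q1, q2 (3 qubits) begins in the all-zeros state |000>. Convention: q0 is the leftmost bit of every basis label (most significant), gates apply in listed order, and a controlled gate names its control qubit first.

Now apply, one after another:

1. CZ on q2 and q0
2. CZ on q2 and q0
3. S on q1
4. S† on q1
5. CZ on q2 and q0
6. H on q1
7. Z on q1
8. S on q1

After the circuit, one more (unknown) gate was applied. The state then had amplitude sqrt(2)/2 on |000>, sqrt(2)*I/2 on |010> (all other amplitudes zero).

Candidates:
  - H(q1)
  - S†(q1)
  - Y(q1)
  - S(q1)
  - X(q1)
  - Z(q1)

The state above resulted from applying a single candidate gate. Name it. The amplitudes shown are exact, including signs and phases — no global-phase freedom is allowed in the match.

It was Z(q1) that produced the state shown.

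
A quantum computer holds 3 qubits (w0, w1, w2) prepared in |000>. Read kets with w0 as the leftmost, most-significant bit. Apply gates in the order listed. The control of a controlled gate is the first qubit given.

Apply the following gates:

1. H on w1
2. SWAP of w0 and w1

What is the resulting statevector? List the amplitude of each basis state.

After the circuit, the state carries amplitude sqrt(2)/2 on |000>, sqrt(2)/2 on |100>, and 0 on every other basis state.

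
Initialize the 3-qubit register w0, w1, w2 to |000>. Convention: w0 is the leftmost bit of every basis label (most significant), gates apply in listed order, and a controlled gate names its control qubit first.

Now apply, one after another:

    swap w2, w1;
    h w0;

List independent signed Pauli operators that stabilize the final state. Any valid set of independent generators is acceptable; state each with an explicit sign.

The final state is stabilized by the group generated by +XII, +IZI, +IIZ; other independent generating sets are equally valid.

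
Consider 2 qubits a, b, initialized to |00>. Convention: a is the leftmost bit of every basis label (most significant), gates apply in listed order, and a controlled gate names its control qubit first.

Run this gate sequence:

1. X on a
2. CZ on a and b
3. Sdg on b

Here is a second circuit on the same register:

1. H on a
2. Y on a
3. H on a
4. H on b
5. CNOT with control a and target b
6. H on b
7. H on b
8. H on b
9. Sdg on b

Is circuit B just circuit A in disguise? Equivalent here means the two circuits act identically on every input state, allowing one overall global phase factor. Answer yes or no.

No: there is an input state on which the two circuits produce genuinely different outputs (not merely differing by a phase).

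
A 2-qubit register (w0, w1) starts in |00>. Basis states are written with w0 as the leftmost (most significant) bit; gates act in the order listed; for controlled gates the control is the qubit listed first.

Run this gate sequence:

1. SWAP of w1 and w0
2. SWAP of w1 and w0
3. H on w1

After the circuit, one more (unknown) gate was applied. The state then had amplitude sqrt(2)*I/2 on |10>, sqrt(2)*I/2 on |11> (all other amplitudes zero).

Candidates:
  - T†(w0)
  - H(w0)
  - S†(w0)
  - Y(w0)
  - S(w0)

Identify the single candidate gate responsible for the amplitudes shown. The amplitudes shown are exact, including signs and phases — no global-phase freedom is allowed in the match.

The unique candidate consistent with the amplitudes is Y(w0).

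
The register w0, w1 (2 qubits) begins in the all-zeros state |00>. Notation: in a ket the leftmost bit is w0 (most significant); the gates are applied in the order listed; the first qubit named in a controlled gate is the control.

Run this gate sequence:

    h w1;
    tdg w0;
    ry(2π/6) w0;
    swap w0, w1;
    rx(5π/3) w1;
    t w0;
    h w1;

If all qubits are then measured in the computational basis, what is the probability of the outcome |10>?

Outcome |10> occurs with probability sqrt(3)/8 + 1/4.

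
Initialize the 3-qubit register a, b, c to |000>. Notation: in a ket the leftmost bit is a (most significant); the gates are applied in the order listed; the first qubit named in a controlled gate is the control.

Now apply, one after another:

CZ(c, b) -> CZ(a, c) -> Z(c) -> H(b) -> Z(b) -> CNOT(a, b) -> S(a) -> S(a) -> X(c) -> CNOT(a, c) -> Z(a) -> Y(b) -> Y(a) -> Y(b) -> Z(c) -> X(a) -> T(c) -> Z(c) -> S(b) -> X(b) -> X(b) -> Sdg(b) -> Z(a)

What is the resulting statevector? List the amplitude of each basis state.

The resulting statevector has amplitude sqrt(2)*exp(3*I*pi/4)/2 on |001>, -sqrt(2)*exp(3*I*pi/4)/2 on |011>, and 0 on every other basis state. Key observation: the block from step 19 through step 22 cancels to the identity and can be dropped.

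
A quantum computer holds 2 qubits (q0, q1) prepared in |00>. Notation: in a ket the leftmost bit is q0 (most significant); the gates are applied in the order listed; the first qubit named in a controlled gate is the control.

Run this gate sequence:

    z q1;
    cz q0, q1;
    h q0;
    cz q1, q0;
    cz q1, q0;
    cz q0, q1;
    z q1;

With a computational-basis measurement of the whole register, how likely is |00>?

Outcome |00> occurs with probability 1/2.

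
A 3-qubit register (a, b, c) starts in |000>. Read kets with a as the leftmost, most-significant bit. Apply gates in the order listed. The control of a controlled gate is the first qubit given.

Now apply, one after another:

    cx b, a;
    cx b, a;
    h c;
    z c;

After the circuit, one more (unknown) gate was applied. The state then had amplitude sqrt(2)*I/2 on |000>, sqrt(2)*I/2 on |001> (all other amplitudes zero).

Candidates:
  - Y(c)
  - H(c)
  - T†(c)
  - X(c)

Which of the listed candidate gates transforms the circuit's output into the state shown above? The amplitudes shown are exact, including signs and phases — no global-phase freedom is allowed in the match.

The unique candidate consistent with the amplitudes is Y(c).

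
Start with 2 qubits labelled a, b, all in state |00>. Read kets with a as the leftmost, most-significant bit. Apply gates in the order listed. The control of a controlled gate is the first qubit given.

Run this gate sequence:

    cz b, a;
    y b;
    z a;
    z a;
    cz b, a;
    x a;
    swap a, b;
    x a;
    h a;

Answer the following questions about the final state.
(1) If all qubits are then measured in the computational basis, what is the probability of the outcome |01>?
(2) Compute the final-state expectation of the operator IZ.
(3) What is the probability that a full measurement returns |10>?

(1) Outcome |01> occurs with probability 1/2.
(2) In the final state, IZ has expectation -1.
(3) The probability of measuring |10> is 0.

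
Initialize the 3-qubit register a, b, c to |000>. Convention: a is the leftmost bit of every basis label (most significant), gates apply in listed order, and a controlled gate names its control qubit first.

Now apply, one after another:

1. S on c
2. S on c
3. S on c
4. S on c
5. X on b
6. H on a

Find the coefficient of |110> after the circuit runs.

The final state's coefficient on |110> equals sqrt(2)/2. Key observation: steps 1-4 multiply out to the identity, so the circuit reduces to the remaining gates.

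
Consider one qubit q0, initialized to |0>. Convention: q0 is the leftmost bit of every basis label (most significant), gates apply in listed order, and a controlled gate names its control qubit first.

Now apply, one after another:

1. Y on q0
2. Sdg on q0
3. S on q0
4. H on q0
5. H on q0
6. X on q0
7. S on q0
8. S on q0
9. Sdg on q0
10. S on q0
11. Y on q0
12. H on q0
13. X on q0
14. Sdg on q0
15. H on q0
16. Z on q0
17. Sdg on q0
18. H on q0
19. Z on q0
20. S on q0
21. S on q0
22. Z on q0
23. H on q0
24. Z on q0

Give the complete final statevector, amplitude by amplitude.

The resulting statevector has amplitude 1/2 + I/2 on |0>, -1/2 - I/2 on |1>.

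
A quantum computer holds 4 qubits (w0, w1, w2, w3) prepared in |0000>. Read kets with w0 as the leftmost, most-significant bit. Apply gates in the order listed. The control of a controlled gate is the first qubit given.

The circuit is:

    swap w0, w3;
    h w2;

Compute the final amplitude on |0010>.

|0010> carries amplitude sqrt(2)/2 in the final state.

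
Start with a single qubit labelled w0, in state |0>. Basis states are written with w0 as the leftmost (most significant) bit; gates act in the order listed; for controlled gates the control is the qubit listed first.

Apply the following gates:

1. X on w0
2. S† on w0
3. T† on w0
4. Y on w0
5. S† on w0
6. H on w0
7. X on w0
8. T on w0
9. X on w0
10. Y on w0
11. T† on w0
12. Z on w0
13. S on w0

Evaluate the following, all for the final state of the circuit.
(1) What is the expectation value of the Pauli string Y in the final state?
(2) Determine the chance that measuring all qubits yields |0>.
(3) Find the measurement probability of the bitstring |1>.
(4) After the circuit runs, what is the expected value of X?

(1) The observable Y averages to 1.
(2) The probability of measuring |0> is 1/2.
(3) Outcome |1> occurs with probability 1/2.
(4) The observable X averages to 0.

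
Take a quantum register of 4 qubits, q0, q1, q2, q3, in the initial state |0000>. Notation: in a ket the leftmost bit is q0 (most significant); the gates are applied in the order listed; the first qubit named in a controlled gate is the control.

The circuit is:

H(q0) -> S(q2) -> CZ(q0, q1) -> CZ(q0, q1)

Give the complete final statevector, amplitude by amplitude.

The resulting statevector has amplitude sqrt(2)/2 on |0000>, sqrt(2)/2 on |1000>, and 0 on every other basis state. Key observation: the block from step 3 through step 4 cancels to the identity and can be dropped.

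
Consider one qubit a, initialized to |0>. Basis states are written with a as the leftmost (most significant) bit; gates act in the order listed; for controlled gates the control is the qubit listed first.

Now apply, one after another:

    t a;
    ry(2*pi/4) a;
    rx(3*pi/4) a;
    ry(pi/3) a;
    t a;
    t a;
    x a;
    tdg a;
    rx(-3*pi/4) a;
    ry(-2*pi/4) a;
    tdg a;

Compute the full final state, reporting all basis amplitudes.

The final amplitudes are (-sqrt(3) + 1 - (1 + sqrt(3))*exp(3*I*pi/4))*exp(3*I*pi/4)/4 on |0>, (sqrt(2) - (-sqrt(6) + sqrt(2) - sqrt(2)*I + sqrt(6)*I)*exp(I*pi/4) + sqrt(6) - sqrt(6)*I - sqrt(2)*I)*exp(3*I*pi/4)/8 on |1>.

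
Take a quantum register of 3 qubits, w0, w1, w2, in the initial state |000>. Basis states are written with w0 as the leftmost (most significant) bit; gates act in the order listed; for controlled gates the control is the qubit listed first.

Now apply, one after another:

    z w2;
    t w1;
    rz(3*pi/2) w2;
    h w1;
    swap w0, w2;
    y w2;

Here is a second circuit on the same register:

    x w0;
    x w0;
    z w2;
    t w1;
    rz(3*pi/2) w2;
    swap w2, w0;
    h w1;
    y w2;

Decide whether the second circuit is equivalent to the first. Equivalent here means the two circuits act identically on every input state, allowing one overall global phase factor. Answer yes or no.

Yes — the two circuits implement the same unitary up to a global phase.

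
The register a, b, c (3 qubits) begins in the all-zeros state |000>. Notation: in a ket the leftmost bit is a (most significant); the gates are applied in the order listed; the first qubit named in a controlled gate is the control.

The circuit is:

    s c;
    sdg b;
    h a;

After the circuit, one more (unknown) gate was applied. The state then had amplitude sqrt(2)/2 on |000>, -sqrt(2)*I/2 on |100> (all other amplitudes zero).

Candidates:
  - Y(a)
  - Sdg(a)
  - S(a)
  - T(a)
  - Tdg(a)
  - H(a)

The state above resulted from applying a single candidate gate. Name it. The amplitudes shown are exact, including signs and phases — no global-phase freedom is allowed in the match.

The applied gate was Sdg(a).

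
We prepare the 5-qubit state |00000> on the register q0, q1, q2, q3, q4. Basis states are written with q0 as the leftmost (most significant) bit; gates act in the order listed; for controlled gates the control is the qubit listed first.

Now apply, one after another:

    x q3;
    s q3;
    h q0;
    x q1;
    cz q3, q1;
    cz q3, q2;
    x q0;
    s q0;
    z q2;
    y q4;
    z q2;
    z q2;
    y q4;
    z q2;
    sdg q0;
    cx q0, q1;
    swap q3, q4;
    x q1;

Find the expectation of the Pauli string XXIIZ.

The expectation value of XXIIZ is -1. Key observation: the block from step 8 through step 15 cancels to the identity and can be dropped.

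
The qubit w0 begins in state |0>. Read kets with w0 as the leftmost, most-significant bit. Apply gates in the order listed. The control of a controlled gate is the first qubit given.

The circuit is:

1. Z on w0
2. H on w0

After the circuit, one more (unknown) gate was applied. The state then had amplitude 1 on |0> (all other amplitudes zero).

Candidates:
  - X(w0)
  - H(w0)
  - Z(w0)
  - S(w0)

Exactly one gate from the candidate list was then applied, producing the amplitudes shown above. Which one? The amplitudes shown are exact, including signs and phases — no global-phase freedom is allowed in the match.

The unique candidate consistent with the amplitudes is H(w0).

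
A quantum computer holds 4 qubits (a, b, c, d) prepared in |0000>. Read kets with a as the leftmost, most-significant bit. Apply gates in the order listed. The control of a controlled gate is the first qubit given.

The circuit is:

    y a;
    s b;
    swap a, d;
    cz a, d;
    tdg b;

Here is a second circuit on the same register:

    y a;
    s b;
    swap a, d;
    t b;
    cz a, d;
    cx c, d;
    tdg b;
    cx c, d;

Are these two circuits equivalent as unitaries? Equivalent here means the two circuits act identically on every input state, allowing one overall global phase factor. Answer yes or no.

No — the two circuits implement different unitaries, even allowing a global phase.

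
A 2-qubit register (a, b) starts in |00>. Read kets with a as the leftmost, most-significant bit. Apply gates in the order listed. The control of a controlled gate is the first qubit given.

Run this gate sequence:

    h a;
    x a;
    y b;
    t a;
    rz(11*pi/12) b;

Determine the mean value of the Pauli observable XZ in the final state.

The observable XZ averages to -sqrt(2)/2.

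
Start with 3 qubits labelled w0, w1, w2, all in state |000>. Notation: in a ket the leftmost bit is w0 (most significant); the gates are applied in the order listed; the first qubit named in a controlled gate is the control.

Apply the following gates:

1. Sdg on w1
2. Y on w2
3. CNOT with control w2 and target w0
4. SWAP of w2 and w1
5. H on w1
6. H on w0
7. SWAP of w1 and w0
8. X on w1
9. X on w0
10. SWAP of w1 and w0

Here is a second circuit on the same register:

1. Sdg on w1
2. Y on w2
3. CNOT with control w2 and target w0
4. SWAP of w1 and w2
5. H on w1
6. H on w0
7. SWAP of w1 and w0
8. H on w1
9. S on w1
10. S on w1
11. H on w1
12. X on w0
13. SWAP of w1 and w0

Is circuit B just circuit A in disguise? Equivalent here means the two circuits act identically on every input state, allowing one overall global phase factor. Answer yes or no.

Yes: on every input state the two circuits agree up to one overall phase factor.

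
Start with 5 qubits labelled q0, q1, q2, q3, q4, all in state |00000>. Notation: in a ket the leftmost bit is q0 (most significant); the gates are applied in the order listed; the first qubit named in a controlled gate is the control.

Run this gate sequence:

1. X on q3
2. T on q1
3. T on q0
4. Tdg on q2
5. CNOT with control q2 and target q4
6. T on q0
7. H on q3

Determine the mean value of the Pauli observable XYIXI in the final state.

The expectation value of XYIXI is 0.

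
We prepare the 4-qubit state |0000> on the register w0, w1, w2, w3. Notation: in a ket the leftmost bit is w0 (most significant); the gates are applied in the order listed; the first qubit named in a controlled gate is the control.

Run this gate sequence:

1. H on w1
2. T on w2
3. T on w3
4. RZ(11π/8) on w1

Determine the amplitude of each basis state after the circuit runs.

The resulting statevector has amplitude -sqrt(2)*exp(5*I*pi/16)/2 on |0000>, sqrt(2)*exp(11*I*pi/16)/2 on |0100>, and 0 on every other basis state.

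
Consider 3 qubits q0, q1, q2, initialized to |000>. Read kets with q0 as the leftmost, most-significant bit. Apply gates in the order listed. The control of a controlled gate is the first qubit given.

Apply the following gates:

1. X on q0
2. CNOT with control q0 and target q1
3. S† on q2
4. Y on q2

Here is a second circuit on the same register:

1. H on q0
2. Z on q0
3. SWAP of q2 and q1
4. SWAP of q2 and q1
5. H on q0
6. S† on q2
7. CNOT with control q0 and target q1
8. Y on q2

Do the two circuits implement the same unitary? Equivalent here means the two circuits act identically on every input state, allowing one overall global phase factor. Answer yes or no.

Yes: on every input state the two circuits agree up to one overall phase factor.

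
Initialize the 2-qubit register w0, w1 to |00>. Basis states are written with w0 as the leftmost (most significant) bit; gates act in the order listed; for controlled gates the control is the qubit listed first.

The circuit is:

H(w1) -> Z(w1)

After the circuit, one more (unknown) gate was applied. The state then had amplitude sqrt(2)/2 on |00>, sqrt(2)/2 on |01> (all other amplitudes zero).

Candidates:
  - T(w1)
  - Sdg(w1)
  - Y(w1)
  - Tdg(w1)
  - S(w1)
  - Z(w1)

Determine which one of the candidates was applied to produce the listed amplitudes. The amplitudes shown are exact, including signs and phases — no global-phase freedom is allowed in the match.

It was Z(w1) that produced the state shown.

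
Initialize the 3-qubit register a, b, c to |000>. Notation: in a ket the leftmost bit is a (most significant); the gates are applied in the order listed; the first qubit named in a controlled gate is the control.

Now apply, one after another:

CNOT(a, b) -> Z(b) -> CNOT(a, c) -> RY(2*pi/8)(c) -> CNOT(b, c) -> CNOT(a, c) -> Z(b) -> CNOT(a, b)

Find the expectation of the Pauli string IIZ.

The expectation value of IIZ is sqrt(2)/2.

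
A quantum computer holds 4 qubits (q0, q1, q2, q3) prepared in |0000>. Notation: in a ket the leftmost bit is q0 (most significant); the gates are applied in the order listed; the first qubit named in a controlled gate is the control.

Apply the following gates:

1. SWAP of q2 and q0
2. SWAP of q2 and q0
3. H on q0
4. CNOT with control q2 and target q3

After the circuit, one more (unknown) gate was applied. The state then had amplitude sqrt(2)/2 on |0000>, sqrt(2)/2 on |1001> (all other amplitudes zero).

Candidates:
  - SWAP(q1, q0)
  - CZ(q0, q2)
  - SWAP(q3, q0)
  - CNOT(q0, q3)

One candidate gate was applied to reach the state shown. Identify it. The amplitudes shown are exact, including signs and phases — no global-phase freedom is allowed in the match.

The unique candidate consistent with the amplitudes is CNOT(q0, q3). Key observation: the block from step 1 through step 2 cancels to the identity and can be dropped.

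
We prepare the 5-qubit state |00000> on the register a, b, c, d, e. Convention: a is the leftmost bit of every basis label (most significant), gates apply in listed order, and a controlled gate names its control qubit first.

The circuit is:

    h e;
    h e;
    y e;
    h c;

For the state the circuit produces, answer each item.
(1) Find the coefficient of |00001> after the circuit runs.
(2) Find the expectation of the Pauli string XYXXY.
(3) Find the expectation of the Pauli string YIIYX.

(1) |00001> carries amplitude sqrt(2)*I/2 in the final state. Key observation: the block from step 1 through step 2 cancels to the identity and can be dropped.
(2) In the final state, XYXXY has expectation 0.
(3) The observable YIIYX averages to 0.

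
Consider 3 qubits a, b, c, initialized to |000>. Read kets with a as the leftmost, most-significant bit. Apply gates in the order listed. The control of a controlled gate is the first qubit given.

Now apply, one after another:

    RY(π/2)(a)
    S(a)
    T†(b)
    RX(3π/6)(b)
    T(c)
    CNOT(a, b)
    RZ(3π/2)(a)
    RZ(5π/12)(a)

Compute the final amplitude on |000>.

The final state's coefficient on |000> equals -exp(I*pi/24)/2.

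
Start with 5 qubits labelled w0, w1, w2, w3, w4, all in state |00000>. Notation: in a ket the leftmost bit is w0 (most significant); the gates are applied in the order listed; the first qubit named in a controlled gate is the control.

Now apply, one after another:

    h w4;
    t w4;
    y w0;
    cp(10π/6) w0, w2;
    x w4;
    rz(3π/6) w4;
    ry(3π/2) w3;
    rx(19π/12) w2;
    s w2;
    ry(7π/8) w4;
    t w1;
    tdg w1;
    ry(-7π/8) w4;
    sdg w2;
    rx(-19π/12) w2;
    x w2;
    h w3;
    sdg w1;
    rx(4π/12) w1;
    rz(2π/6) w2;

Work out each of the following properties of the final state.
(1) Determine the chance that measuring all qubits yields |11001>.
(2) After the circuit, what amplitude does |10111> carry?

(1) Outcome |11001> occurs with probability 0. Key observation: the block from step 8 through step 15 cancels to the identity and can be dropped.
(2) |10111> carries amplitude -sqrt(6)*exp(11*I*pi/12)/4 in the final state.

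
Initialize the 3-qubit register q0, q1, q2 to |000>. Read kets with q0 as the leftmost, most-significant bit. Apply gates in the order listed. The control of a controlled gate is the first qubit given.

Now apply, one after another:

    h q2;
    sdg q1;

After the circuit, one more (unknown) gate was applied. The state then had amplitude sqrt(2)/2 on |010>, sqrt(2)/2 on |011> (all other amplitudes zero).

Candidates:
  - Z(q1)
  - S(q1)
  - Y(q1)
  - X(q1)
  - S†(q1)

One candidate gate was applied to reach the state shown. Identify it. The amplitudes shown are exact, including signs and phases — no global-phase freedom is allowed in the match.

The applied gate was X(q1).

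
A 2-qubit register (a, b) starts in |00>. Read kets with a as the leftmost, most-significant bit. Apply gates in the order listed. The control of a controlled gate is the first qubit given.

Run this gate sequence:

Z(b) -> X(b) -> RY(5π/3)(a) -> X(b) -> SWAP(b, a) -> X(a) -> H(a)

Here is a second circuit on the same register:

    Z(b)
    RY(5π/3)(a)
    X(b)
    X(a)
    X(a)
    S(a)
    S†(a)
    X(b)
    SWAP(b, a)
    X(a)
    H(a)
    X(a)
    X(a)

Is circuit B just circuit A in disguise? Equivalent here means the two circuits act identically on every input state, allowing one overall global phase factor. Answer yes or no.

Yes: on every input state the two circuits agree up to one overall phase factor.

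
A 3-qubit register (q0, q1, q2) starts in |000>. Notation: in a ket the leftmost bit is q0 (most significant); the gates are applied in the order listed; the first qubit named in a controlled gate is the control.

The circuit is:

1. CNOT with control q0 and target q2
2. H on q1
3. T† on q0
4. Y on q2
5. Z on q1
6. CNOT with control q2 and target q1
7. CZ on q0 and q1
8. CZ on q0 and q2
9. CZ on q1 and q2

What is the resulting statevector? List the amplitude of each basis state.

After the circuit, the state carries amplitude -sqrt(2)*I/2 on |001>, -sqrt(2)*I/2 on |011>, and 0 on every other basis state.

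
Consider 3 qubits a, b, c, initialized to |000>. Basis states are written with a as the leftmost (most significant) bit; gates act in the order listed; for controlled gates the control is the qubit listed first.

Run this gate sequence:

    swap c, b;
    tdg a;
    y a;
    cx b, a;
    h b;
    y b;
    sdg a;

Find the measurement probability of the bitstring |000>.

The probability of measuring |000> is 0.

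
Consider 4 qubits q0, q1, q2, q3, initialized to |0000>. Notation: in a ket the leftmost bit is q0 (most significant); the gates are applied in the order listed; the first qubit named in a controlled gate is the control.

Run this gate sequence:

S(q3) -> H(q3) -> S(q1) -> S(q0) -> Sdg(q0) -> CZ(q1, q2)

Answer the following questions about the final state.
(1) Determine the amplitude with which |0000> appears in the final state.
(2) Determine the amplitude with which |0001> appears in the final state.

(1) |0000> carries amplitude sqrt(2)/2 in the final state. Key observation: the block from step 4 through step 5 cancels to the identity and can be dropped.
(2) |0001> carries amplitude sqrt(2)/2 in the final state.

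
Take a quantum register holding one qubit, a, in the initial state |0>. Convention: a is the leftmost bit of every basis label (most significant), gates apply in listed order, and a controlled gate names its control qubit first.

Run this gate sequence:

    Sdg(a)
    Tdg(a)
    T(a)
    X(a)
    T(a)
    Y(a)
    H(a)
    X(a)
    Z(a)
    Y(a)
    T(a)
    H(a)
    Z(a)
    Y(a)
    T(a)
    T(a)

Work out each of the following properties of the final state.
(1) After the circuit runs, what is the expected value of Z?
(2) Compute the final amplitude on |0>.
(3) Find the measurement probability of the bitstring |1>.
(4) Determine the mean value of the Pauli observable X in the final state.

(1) The expectation value of Z is -sqrt(2)/2.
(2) |0> carries amplitude 1/2 + exp(3*I*pi/4)/2 in the final state.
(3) Outcome |1> occurs with probability sqrt(2)/4 + 1/2.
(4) The observable X averages to -sqrt(2)/2.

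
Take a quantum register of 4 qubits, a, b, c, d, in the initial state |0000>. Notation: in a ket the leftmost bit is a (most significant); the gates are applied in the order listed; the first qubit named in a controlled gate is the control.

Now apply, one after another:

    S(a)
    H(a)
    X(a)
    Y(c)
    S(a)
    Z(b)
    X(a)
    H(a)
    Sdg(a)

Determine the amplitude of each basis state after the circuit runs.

The final amplitudes are -1/2 + I/2 on |0010>, -1/2 + I/2 on |1010>, and 0 on every other basis state.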